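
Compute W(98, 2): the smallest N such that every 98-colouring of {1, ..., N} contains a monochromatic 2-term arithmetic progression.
W(98, 2) = 98 + 1 = 99

A 2-term AP is any pair of integers, so a monochromatic 2-AP exists iff some colour is used at least twice. With 98 colours, the colouring i ↦ i on {1, ..., 98} uses each colour once, avoiding any monochromatic pair, so W(98, 2) > 98. For {1, ..., 99}, pigeonhole forces two integers of the same colour, which form a monochromatic 2-AP. Hence W(98, 2) = 99.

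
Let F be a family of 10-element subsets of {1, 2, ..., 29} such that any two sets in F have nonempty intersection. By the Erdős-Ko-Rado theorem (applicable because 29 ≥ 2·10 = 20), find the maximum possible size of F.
max |F| = C(28, 9) = 6906900

The Erdős-Ko-Rado theorem states: for n ≥ 2k, an intersecting family of k-subsets of an n-element set has size at most C(n − 1, k − 1), with equality for 'star' families {A ⊆ [n] : |A| = k, i ∈ A} (fix an element i). For n = 29, k = 10: C(28, 9) = 6906900.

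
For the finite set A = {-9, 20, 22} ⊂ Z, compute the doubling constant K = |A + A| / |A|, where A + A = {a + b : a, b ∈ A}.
K = |A + A| / |A| = 6/3 = 2

Enumerate A + A = {a + b : a, b ∈ A}. With |A| = 3, there are |A|^2 = 9 ordered sum pairs; collecting distinct values, A + A = {-18, 11, 13, 40, 42, 44}, so |A + A| = 6. Thus K = 6/3 = 2. For comparison, the minimum possible |A + A| over all 3-element sets is 2·3 − 1 = 5 (so min K = 5/3), attained only by arithmetic progressions.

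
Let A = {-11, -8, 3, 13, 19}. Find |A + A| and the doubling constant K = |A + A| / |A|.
K = |A + A| / |A| = 15/5 = 3

Enumerate A + A = {a + b : a, b ∈ A}. With |A| = 5, there are |A|^2 = 25 ordered sum pairs; collecting distinct values, A + A = {-22, -19, -16, -8, -5, 2, 5, 6, 8, 11, 16, 22, 26, 32, 38}, so |A + A| = 15. Thus K = 15/5 = 3. For comparison, the minimum possible |A + A| over all 5-element sets is 2·5 − 1 = 9 (so min K = 9/5), attained only by arithmetic progressions.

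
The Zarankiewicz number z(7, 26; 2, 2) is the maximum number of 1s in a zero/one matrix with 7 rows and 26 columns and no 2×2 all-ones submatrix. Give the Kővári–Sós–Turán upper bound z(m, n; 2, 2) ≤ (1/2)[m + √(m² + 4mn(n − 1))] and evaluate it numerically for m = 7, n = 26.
z(7, 26; 2, 2) ≤ (1/2)[7 + √(7² + 4·7·26·25)] = (1/2)[7 + √18249] = 71.0444

Kővári–Sós–Turán: let r_1, ..., r_7 be the row sums and z = Σ r_i the total number of 1s. Each pair of columns can share at most one row with both entries 1 (else a 2×2 all-ones block appears), so Σ_i C(r_i, 2) ≤ C(26, 2) = 325. By convexity Σ_i C(r_i, 2) ≥ 7·C(z/7, 2) = z(z − 7)/(2·7), giving z² − 7z − 7·26·25 ≤ 0 and hence z ≤ (1/2)[7 + √(49 + 4·4550)] = (1/2)[7 + √18249] ≈ (1/2)(7 + 135.0889) = 71.0444.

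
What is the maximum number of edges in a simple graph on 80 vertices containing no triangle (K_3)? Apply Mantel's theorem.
ex(80, K_3) = ⌊80^2/4⌋ = 1600

Mantel (1907): a triangle-free graph on n vertices has at most ⌊n^2/4⌋ edges, with equality for the complete bipartite graph K_{⌊n/2⌋, ⌈n/2⌉}. For n = 80: ⌊80^2/4⌋ = ⌊6400/4⌋ = 1600. The extremal graph is K_{40, 40}, which has 40·40 = 1600 edges.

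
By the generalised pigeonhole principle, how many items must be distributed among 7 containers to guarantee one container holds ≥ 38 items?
n = (38 − 1)·7 + 1 = 260

By the generalised pigeonhole principle, to guarantee some box contains ≥ r objects we need more than (r − 1) · k objects total. Threshold: n = (r − 1) · k + 1. With r = 38 and k = 7: n = 37 · 7 + 1 = 259 + 1 = 260. For n = 259 = 37 · 7, we can put exactly 37 objects in every box, avoiding 38 in any single one — so 260 is tight.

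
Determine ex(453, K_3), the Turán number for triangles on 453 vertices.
ex(453, K_3) = ⌊453^2/4⌋ = 51302

Mantel (1907): a triangle-free graph on n vertices has at most ⌊n^2/4⌋ edges, with equality for the complete bipartite graph K_{⌊n/2⌋, ⌈n/2⌉}. For n = 453: ⌊453^2/4⌋ = ⌊205209/4⌋ = 51302. The extremal graph is K_{226, 227}, which has 226·227 = 51302 edges.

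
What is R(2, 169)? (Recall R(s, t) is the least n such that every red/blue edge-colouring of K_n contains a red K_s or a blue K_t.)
R(2, 169) = 169

R(2, k) = k for all k ≥ 2: in a 2-colouring of K_k, either some edge is red (a red K_2) or all edges are blue (a blue K_k). And K_{168} coloured all-blue has no blue K_169, so R(2, 169) > 168. Hence R(2, 169) = 169.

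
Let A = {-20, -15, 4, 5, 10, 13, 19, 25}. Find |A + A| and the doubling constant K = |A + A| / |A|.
K = |A + A| / |A| = 31/8

Enumerate A + A = {a + b : a, b ∈ A}. With |A| = 8, there are |A|^2 = 64 ordered sum pairs; collecting distinct values, A + A = {-40, -35, -30, -16, -15, -11, -10, -7, -5, -2, -1, 4, 5, 8, 9, 10, 14, 15, 17, 18, 20, 23, 24, 26, 29, 30, 32, 35, 38, 44, 50}, so |A + A| = 31. Thus K = 31/8. For comparison, the minimum possible |A + A| over all 8-element sets is 2·8 − 1 = 15 (so min K = 15/8), attained only by arithmetic progressions.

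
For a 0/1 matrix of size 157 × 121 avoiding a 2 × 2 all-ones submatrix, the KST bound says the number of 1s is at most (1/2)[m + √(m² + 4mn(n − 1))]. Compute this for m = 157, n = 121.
z(157, 121; 2, 2) ≤ (1/2)[157 + √(157² + 4·157·121·120)] = (1/2)[157 + √9143209] = 1590.387

Kővári–Sós–Turán: let r_1, ..., r_157 be the row sums and z = Σ r_i the total number of 1s. Each pair of columns can share at most one row with both entries 1 (else a 2×2 all-ones block appears), so Σ_i C(r_i, 2) ≤ C(121, 2) = 7260. By convexity Σ_i C(r_i, 2) ≥ 157·C(z/157, 2) = z(z − 157)/(2·157), giving z² − 157z − 157·121·120 ≤ 0 and hence z ≤ (1/2)[157 + √(24649 + 4·2279640)] = (1/2)[157 + √9143209] ≈ (1/2)(157 + 3023.774) = 1590.387.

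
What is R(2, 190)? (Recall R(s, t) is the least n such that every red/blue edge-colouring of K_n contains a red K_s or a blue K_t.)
R(2, 190) = 190

R(2, k) = k for all k ≥ 2: in a 2-colouring of K_k, either some edge is red (a red K_2) or all edges are blue (a blue K_k). And K_{189} coloured all-blue has no blue K_190, so R(2, 190) > 189. Hence R(2, 190) = 190.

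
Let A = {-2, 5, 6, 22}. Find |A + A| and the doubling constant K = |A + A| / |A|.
K = |A + A| / |A| = 10/4 = 5/2

Enumerate A + A = {a + b : a, b ∈ A}. With |A| = 4, there are |A|^2 = 16 ordered sum pairs; collecting distinct values, A + A = {-4, 3, 4, 10, 11, 12, 20, 27, 28, 44}, so |A + A| = 10. Thus K = 10/4 = 5/2. For comparison, the minimum possible |A + A| over all 4-element sets is 2·4 − 1 = 7 (so min K = 7/4), attained only by arithmetic progressions.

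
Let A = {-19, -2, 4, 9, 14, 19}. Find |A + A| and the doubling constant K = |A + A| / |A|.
K = |A + A| / |A| = 18/6 = 3

Enumerate A + A = {a + b : a, b ∈ A}. With |A| = 6, there are |A|^2 = 36 ordered sum pairs; collecting distinct values, A + A = {-38, -21, -15, -10, -5, -4, 0, 2, 7, 8, 12, 13, 17, 18, 23, 28, 33, 38}, so |A + A| = 18. Thus K = 18/6 = 3. For comparison, the minimum possible |A + A| over all 6-element sets is 2·6 − 1 = 11 (so min K = 11/6), attained only by arithmetic progressions.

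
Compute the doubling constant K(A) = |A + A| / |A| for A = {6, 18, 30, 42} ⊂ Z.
K = |A + A| / |A| = 7/4

Enumerate A + A = {a + b : a, b ∈ A}. With |A| = 4, there are |A|^2 = 16 ordered sum pairs; collecting distinct values, A + A = {12, 24, 36, 48, 60, 72, 84}, so |A + A| = 7. Thus K = 7/4. Here |A + A| = 2|A| − 1 = 7, the minimum possible — so K = 7/4 is minimal, which holds iff A is an arithmetic progression.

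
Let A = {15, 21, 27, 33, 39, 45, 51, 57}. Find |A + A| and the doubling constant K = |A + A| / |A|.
K = |A + A| / |A| = 15/8

Enumerate A + A = {a + b : a, b ∈ A}. With |A| = 8, there are |A|^2 = 64 ordered sum pairs; collecting distinct values, A + A = {30, 36, 42, 48, 54, 60, 66, 72, 78, 84, 90, 96, 102, 108, 114}, so |A + A| = 15. Thus K = 15/8. Here |A + A| = 2|A| − 1 = 15, the minimum possible — so K = 15/8 is minimal, which holds iff A is an arithmetic progression.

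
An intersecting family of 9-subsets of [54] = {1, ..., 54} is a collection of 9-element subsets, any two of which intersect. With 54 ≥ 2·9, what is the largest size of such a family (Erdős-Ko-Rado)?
max |F| = C(53, 8) = 886322710

The Erdős-Ko-Rado theorem states: for n ≥ 2k, an intersecting family of k-subsets of an n-element set has size at most C(n − 1, k − 1), with equality for 'star' families {A ⊆ [n] : |A| = k, i ∈ A} (fix an element i). For n = 54, k = 9: C(53, 8) = 886322710.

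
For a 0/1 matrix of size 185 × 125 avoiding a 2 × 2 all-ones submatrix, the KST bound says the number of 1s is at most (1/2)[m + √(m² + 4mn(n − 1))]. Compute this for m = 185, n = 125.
z(185, 125; 2, 2) ≤ (1/2)[185 + √(185² + 4·185·125·124)] = (1/2)[185 + √11504225] = 1788.3939

Kővári–Sós–Turán: let r_1, ..., r_185 be the row sums and z = Σ r_i the total number of 1s. Each pair of columns can share at most one row with both entries 1 (else a 2×2 all-ones block appears), so Σ_i C(r_i, 2) ≤ C(125, 2) = 7750. By convexity Σ_i C(r_i, 2) ≥ 185·C(z/185, 2) = z(z − 185)/(2·185), giving z² − 185z − 185·125·124 ≤ 0 and hence z ≤ (1/2)[185 + √(34225 + 4·2867500)] = (1/2)[185 + √11504225] ≈ (1/2)(185 + 3391.7879) = 1788.3939.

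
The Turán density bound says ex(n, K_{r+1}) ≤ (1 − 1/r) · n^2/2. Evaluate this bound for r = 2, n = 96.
Turán density bound = (1/2) · 96^2/2 = 2304

Turán's theorem: ex(n, K_{r+1}) is achieved by the complete r-partite Turán graph T(n, r) with parts as balanced as possible, and is at most (1 − 1/r) · n^2/2. For r = 2, n = 96: the density bound is (1/2) · 9216/2 = 2304. Since 2 ∣ 96, the Turán graph T(96, 2) has parts of equal size 48, and its edge count e(T(96, 2)) = 2304 attains the density bound exactly.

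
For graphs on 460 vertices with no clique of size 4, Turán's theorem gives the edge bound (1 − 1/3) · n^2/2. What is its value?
Turán density bound = (2/3) · 460^2/2 = 211600/3 ≈ 70533.3333

Turán's theorem: ex(n, K_{r+1}) is achieved by the complete r-partite Turán graph T(n, r) with parts as balanced as possible, and is at most (1 − 1/r) · n^2/2. For r = 3, n = 460: the density bound is (2/3) · 211600/2 = 211600/3 ≈ 70533.3333. The integer-valued extremum is e(T(460, 3)) = 70533, which is strictly less than the density bound 211600/3 since 3 ∤ 460 (the parts of T(460, 3) cannot all be equal).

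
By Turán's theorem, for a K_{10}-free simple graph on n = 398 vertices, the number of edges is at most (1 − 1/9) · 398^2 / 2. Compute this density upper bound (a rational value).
Turán density bound = (8/9) · 398^2/2 = 633616/9 ≈ 70401.7778

Turán's theorem: ex(n, K_{r+1}) is achieved by the complete r-partite Turán graph T(n, r) with parts as balanced as possible, and is at most (1 − 1/r) · n^2/2. For r = 9, n = 398: the density bound is (8/9) · 158404/2 = 633616/9 ≈ 70401.7778. The integer-valued extremum is e(T(398, 9)) = 70401, which is strictly less than the density bound 633616/9 since 9 ∤ 398 (the parts of T(398, 9) cannot all be equal).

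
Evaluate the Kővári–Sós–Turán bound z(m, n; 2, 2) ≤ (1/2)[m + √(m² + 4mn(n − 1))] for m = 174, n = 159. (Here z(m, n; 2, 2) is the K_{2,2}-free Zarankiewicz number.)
z(174, 159; 2, 2) ≤ (1/2)[174 + √(174² + 4·174·159·158)] = (1/2)[174 + √17515188] = 2179.5575

Kővári–Sós–Turán: let r_1, ..., r_174 be the row sums and z = Σ r_i the total number of 1s. Each pair of columns can share at most one row with both entries 1 (else a 2×2 all-ones block appears), so Σ_i C(r_i, 2) ≤ C(159, 2) = 12561. By convexity Σ_i C(r_i, 2) ≥ 174·C(z/174, 2) = z(z − 174)/(2·174), giving z² − 174z − 174·159·158 ≤ 0 and hence z ≤ (1/2)[174 + √(30276 + 4·4371228)] = (1/2)[174 + √17515188] ≈ (1/2)(174 + 4185.1151) = 2179.5575.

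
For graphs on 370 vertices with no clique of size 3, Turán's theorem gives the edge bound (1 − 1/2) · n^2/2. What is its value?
Turán density bound = (1/2) · 370^2/2 = 34225

Turán's theorem: ex(n, K_{r+1}) is achieved by the complete r-partite Turán graph T(n, r) with parts as balanced as possible, and is at most (1 − 1/r) · n^2/2. For r = 2, n = 370: the density bound is (1/2) · 136900/2 = 34225. Since 2 ∣ 370, the Turán graph T(370, 2) has parts of equal size 185, and its edge count e(T(370, 2)) = 34225 attains the density bound exactly.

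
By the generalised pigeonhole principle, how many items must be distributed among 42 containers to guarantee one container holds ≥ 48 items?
n = (48 − 1)·42 + 1 = 1975

By the generalised pigeonhole principle, to guarantee some box contains ≥ r objects we need more than (r − 1) · k objects total. Threshold: n = (r − 1) · k + 1. With r = 48 and k = 42: n = 47 · 42 + 1 = 1974 + 1 = 1975. For n = 1974 = 47 · 42, we can put exactly 47 objects in every box, avoiding 48 in any single one — so 1975 is tight.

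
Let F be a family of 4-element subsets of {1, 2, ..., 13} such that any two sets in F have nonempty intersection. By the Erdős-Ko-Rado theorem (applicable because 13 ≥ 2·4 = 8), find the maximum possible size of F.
max |F| = C(12, 3) = 220

Erdős-Ko-Rado (1961): when n ≥ 2k, max |F| = C(n−1, k−1). The bound is attained by the star {A : i ∈ A} for any fixed i ∈ [n]. Here C(13−1, 4−1) = C(12, 3) = 220.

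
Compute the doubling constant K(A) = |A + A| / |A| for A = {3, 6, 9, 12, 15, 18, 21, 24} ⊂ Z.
K = |A + A| / |A| = 15/8

Enumerate A + A = {a + b : a, b ∈ A}. With |A| = 8, there are |A|^2 = 64 ordered sum pairs; collecting distinct values, A + A = {6, 9, 12, 15, 18, 21, 24, 27, 30, 33, 36, 39, 42, 45, 48}, so |A + A| = 15. Thus K = 15/8. Here |A + A| = 2|A| − 1 = 15, the minimum possible — so K = 15/8 is minimal, which holds iff A is an arithmetic progression.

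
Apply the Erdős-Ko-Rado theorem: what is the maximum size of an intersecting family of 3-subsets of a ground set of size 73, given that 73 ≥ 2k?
max |F| = C(72, 2) = 2556

The Erdős-Ko-Rado theorem states: for n ≥ 2k, an intersecting family of k-subsets of an n-element set has size at most C(n − 1, k − 1), with equality for 'star' families {A ⊆ [n] : |A| = k, i ∈ A} (fix an element i). For n = 73, k = 3: C(72, 2) = 2556.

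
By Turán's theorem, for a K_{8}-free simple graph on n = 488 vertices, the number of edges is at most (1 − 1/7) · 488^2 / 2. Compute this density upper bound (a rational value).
Turán density bound = (6/7) · 488^2/2 = 714432/7 ≈ 102061.7143

Turán's theorem: ex(n, K_{r+1}) is achieved by the complete r-partite Turán graph T(n, r) with parts as balanced as possible, and is at most (1 − 1/r) · n^2/2. For r = 7, n = 488: the density bound is (6/7) · 238144/2 = 714432/7 ≈ 102061.7143. The integer-valued extremum is e(T(488, 7)) = 102061, which is strictly less than the density bound 714432/7 since 7 ∤ 488 (the parts of T(488, 7) cannot all be equal).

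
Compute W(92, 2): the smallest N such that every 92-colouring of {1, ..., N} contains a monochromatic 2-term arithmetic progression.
W(92, 2) = 92 + 1 = 93

A 2-term AP is any pair of integers, so a monochromatic 2-AP exists iff some colour is used at least twice. With 92 colours, the colouring i ↦ i on {1, ..., 92} uses each colour once, avoiding any monochromatic pair, so W(92, 2) > 92. For {1, ..., 93}, pigeonhole forces two integers of the same colour, which form a monochromatic 2-AP. Hence W(92, 2) = 93.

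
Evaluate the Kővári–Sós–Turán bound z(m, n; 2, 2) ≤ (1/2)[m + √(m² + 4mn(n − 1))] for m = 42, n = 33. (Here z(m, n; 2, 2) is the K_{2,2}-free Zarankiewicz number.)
z(42, 33; 2, 2) ≤ (1/2)[42 + √(42² + 4·42·33·32)] = (1/2)[42 + √179172] = 232.6436

Kővári–Sós–Turán: let r_1, ..., r_42 be the row sums and z = Σ r_i the total number of 1s. Each pair of columns can share at most one row with both entries 1 (else a 2×2 all-ones block appears), so Σ_i C(r_i, 2) ≤ C(33, 2) = 528. By convexity Σ_i C(r_i, 2) ≥ 42·C(z/42, 2) = z(z − 42)/(2·42), giving z² − 42z − 42·33·32 ≤ 0 and hence z ≤ (1/2)[42 + √(1764 + 4·44352)] = (1/2)[42 + √179172] ≈ (1/2)(42 + 423.2871) = 232.6436.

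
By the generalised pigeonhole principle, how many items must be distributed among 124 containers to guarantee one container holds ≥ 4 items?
n = (4 − 1)·124 + 1 = 373

By the generalised pigeonhole principle, to guarantee some box contains ≥ r objects we need more than (r − 1) · k objects total. Threshold: n = (r − 1) · k + 1. With r = 4 and k = 124: n = 3 · 124 + 1 = 372 + 1 = 373. For n = 372 = 3 · 124, we can put exactly 3 objects in every box, avoiding 4 in any single one — so 373 is tight.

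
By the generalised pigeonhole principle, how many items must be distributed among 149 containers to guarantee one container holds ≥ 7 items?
n = (7 − 1)·149 + 1 = 895

By the generalised pigeonhole principle, to guarantee some box contains ≥ r objects we need more than (r − 1) · k objects total. Threshold: n = (r − 1) · k + 1. With r = 7 and k = 149: n = 6 · 149 + 1 = 894 + 1 = 895. For n = 894 = 6 · 149, we can put exactly 6 objects in every box, avoiding 7 in any single one — so 895 is tight.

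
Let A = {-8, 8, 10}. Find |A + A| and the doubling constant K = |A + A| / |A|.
K = |A + A| / |A| = 6/3 = 2

Enumerate A + A = {a + b : a, b ∈ A}. With |A| = 3, there are |A|^2 = 9 ordered sum pairs; collecting distinct values, A + A = {-16, 0, 2, 16, 18, 20}, so |A + A| = 6. Thus K = 6/3 = 2. For comparison, the minimum possible |A + A| over all 3-element sets is 2·3 − 1 = 5 (so min K = 5/3), attained only by arithmetic progressions.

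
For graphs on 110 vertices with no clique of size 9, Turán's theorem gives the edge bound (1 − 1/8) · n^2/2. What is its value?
Turán density bound = (7/8) · 110^2/2 = 21175/4 ≈ 5293.75

Turán's theorem: ex(n, K_{r+1}) is achieved by the complete r-partite Turán graph T(n, r) with parts as balanced as possible, and is at most (1 − 1/r) · n^2/2. For r = 8, n = 110: the density bound is (7/8) · 12100/2 = 21175/4 ≈ 5293.75. The integer-valued extremum is e(T(110, 8)) = 5293, which is strictly less than the density bound 21175/4 since 8 ∤ 110 (the parts of T(110, 8) cannot all be equal).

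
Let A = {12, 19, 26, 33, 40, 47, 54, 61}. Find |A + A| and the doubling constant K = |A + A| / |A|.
K = |A + A| / |A| = 15/8

Enumerate A + A = {a + b : a, b ∈ A}. With |A| = 8, there are |A|^2 = 64 ordered sum pairs; collecting distinct values, A + A = {24, 31, 38, 45, 52, 59, 66, 73, 80, 87, 94, 101, 108, 115, 122}, so |A + A| = 15. Thus K = 15/8. Here |A + A| = 2|A| − 1 = 15, the minimum possible — so K = 15/8 is minimal, which holds iff A is an arithmetic progression.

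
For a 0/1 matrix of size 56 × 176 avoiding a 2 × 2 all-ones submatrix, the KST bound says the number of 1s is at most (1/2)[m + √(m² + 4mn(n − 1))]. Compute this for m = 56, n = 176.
z(56, 176; 2, 2) ≤ (1/2)[56 + √(56² + 4·56·176·175)] = (1/2)[56 + √6902336] = 1341.6149

Kővári–Sós–Turán: let r_1, ..., r_56 be the row sums and z = Σ r_i the total number of 1s. Each pair of columns can share at most one row with both entries 1 (else a 2×2 all-ones block appears), so Σ_i C(r_i, 2) ≤ C(176, 2) = 15400. By convexity Σ_i C(r_i, 2) ≥ 56·C(z/56, 2) = z(z − 56)/(2·56), giving z² − 56z − 56·176·175 ≤ 0 and hence z ≤ (1/2)[56 + √(3136 + 4·1724800)] = (1/2)[56 + √6902336] ≈ (1/2)(56 + 2627.2297) = 1341.6149.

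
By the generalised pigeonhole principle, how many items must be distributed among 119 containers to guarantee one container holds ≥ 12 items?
n = (12 − 1)·119 + 1 = 1310

By the generalised pigeonhole principle, to guarantee some box contains ≥ r objects we need more than (r − 1) · k objects total. Threshold: n = (r − 1) · k + 1. With r = 12 and k = 119: n = 11 · 119 + 1 = 1309 + 1 = 1310. For n = 1309 = 11 · 119, we can put exactly 11 objects in every box, avoiding 12 in any single one — so 1310 is tight.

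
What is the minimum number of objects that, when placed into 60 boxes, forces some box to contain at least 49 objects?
n = (49 − 1)·60 + 1 = 2881

By the generalised pigeonhole principle, to guarantee some box contains ≥ r objects we need more than (r − 1) · k objects total. Threshold: n = (r − 1) · k + 1. With r = 49 and k = 60: n = 48 · 60 + 1 = 2880 + 1 = 2881. For n = 2880 = 48 · 60, we can put exactly 48 objects in every box, avoiding 49 in any single one — so 2881 is tight.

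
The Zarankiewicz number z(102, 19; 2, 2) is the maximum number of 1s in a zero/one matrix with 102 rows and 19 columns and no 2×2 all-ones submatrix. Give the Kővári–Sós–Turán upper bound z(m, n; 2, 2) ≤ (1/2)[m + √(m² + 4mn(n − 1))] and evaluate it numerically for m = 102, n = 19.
z(102, 19; 2, 2) ≤ (1/2)[102 + √(102² + 4·102·19·18)] = (1/2)[102 + √149940] = 244.6104

Kővári–Sós–Turán: let r_1, ..., r_102 be the row sums and z = Σ r_i the total number of 1s. Each pair of columns can share at most one row with both entries 1 (else a 2×2 all-ones block appears), so Σ_i C(r_i, 2) ≤ C(19, 2) = 171. By convexity Σ_i C(r_i, 2) ≥ 102·C(z/102, 2) = z(z − 102)/(2·102), giving z² − 102z − 102·19·18 ≤ 0 and hence z ≤ (1/2)[102 + √(10404 + 4·34884)] = (1/2)[102 + √149940] ≈ (1/2)(102 + 387.2209) = 244.6104.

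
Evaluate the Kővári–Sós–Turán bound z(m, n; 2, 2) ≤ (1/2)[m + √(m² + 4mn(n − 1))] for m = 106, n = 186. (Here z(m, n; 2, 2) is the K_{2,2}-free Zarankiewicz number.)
z(106, 186; 2, 2) ≤ (1/2)[106 + √(106² + 4·106·186·185)] = (1/2)[106 + √14601076] = 1963.5677

Kővári–Sós–Turán: let r_1, ..., r_106 be the row sums and z = Σ r_i the total number of 1s. Each pair of columns can share at most one row with both entries 1 (else a 2×2 all-ones block appears), so Σ_i C(r_i, 2) ≤ C(186, 2) = 17205. By convexity Σ_i C(r_i, 2) ≥ 106·C(z/106, 2) = z(z − 106)/(2·106), giving z² − 106z − 106·186·185 ≤ 0 and hence z ≤ (1/2)[106 + √(11236 + 4·3647460)] = (1/2)[106 + √14601076] ≈ (1/2)(106 + 3821.1354) = 1963.5677.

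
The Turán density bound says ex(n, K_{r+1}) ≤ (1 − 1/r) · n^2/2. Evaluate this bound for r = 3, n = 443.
Turán density bound = (2/3) · 443^2/2 = 196249/3 ≈ 65416.3333

Turán's theorem: ex(n, K_{r+1}) is achieved by the complete r-partite Turán graph T(n, r) with parts as balanced as possible, and is at most (1 − 1/r) · n^2/2. For r = 3, n = 443: the density bound is (2/3) · 196249/2 = 196249/3 ≈ 65416.3333. The integer-valued extremum is e(T(443, 3)) = 65416, which is strictly less than the density bound 196249/3 since 3 ∤ 443 (the parts of T(443, 3) cannot all be equal).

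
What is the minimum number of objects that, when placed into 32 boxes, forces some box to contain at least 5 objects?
n = (5 − 1)·32 + 1 = 129

By the generalised pigeonhole principle, to guarantee some box contains ≥ r objects we need more than (r − 1) · k objects total. Threshold: n = (r − 1) · k + 1. With r = 5 and k = 32: n = 4 · 32 + 1 = 128 + 1 = 129. For n = 128 = 4 · 32, we can put exactly 4 objects in every box, avoiding 5 in any single one — so 129 is tight.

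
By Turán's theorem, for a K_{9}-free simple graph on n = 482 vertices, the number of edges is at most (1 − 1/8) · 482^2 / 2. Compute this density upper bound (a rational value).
Turán density bound = (7/8) · 482^2/2 = 406567/4 ≈ 101641.75

Turán's theorem: ex(n, K_{r+1}) is achieved by the complete r-partite Turán graph T(n, r) with parts as balanced as possible, and is at most (1 − 1/r) · n^2/2. For r = 8, n = 482: the density bound is (7/8) · 232324/2 = 406567/4 ≈ 101641.75. The integer-valued extremum is e(T(482, 8)) = 101641, which is strictly less than the density bound 406567/4 since 8 ∤ 482 (the parts of T(482, 8) cannot all be equal).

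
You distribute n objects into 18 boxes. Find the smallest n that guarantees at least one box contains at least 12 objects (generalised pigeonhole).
n = (12 − 1)·18 + 1 = 199

By the generalised pigeonhole principle, to guarantee some box contains ≥ r objects we need more than (r − 1) · k objects total. Threshold: n = (r − 1) · k + 1. With r = 12 and k = 18: n = 11 · 18 + 1 = 198 + 1 = 199. For n = 198 = 11 · 18, we can put exactly 11 objects in every box, avoiding 12 in any single one — so 199 is tight.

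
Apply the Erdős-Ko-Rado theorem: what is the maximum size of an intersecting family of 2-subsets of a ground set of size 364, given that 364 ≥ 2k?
max |F| = C(363, 1) = 363

Erdős-Ko-Rado (1961): when n ≥ 2k, max |F| = C(n−1, k−1). The bound is attained by the star {A : i ∈ A} for any fixed i ∈ [n]. Here C(364−1, 2−1) = C(363, 1) = 363.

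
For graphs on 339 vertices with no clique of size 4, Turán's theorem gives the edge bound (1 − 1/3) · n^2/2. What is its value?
Turán density bound = (2/3) · 339^2/2 = 38307

Turán's theorem: ex(n, K_{r+1}) is achieved by the complete r-partite Turán graph T(n, r) with parts as balanced as possible, and is at most (1 − 1/r) · n^2/2. For r = 3, n = 339: the density bound is (2/3) · 114921/2 = 38307. Since 3 ∣ 339, the Turán graph T(339, 3) has parts of equal size 113, and its edge count e(T(339, 3)) = 38307 attains the density bound exactly.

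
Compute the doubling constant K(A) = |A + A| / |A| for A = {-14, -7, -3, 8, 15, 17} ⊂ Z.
K = |A + A| / |A| = 19/6

Enumerate A + A = {a + b : a, b ∈ A}. With |A| = 6, there are |A|^2 = 36 ordered sum pairs; collecting distinct values, A + A = {-28, -21, -17, -14, -10, -6, 1, 3, 5, 8, 10, 12, 14, 16, 23, 25, 30, 32, 34}, so |A + A| = 19. Thus K = 19/6. For comparison, the minimum possible |A + A| over all 6-element sets is 2·6 − 1 = 11 (so min K = 11/6), attained only by arithmetic progressions.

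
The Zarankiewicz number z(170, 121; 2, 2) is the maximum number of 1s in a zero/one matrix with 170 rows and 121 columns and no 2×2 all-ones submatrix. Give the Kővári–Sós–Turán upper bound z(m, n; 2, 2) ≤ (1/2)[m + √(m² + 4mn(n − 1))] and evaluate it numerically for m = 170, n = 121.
z(170, 121; 2, 2) ≤ (1/2)[170 + √(170² + 4·170·121·120)] = (1/2)[170 + √9902500] = 1658.4119

Kővári–Sós–Turán: let r_1, ..., r_170 be the row sums and z = Σ r_i the total number of 1s. Each pair of columns can share at most one row with both entries 1 (else a 2×2 all-ones block appears), so Σ_i C(r_i, 2) ≤ C(121, 2) = 7260. By convexity Σ_i C(r_i, 2) ≥ 170·C(z/170, 2) = z(z − 170)/(2·170), giving z² − 170z − 170·121·120 ≤ 0 and hence z ≤ (1/2)[170 + √(28900 + 4·2468400)] = (1/2)[170 + √9902500] ≈ (1/2)(170 + 3146.8238) = 1658.4119.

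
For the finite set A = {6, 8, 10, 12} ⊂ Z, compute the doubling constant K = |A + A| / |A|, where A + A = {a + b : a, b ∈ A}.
K = |A + A| / |A| = 7/4

Enumerate A + A = {a + b : a, b ∈ A}. With |A| = 4, there are |A|^2 = 16 ordered sum pairs; collecting distinct values, A + A = {12, 14, 16, 18, 20, 22, 24}, so |A + A| = 7. Thus K = 7/4. Here |A + A| = 2|A| − 1 = 7, the minimum possible — so K = 7/4 is minimal, which holds iff A is an arithmetic progression.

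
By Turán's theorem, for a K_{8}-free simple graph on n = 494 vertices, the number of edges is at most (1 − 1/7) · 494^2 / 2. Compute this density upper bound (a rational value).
Turán density bound = (6/7) · 494^2/2 = 732108/7 ≈ 104586.8571

Turán's theorem: ex(n, K_{r+1}) is achieved by the complete r-partite Turán graph T(n, r) with parts as balanced as possible, and is at most (1 − 1/r) · n^2/2. For r = 7, n = 494: the density bound is (6/7) · 244036/2 = 732108/7 ≈ 104586.8571. The integer-valued extremum is e(T(494, 7)) = 104586, which is strictly less than the density bound 732108/7 since 7 ∤ 494 (the parts of T(494, 7) cannot all be equal).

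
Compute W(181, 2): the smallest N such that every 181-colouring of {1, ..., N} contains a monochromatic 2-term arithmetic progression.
W(181, 2) = 181 + 1 = 182

A 2-term AP is any pair of integers, so a monochromatic 2-AP exists iff some colour is used at least twice. With 181 colours, the colouring i ↦ i on {1, ..., 181} uses each colour once, avoiding any monochromatic pair, so W(181, 2) > 181. For {1, ..., 182}, pigeonhole forces two integers of the same colour, which form a monochromatic 2-AP. Hence W(181, 2) = 182.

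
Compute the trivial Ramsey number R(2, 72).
R(2, 72) = 72

R(2, k) = k for all k ≥ 2: in a 2-colouring of K_k, either some edge is red (a red K_2) or all edges are blue (a blue K_k). And K_{71} coloured all-blue has no blue K_72, so R(2, 72) > 71. Hence R(2, 72) = 72.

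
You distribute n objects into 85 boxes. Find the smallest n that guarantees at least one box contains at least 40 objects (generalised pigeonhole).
n = (40 − 1)·85 + 1 = 3316

By the generalised pigeonhole principle, to guarantee some box contains ≥ r objects we need more than (r − 1) · k objects total. Threshold: n = (r − 1) · k + 1. With r = 40 and k = 85: n = 39 · 85 + 1 = 3315 + 1 = 3316. For n = 3315 = 39 · 85, we can put exactly 39 objects in every box, avoiding 40 in any single one — so 3316 is tight.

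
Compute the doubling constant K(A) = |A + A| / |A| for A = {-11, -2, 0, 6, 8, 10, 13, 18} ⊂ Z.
K = |A + A| / |A| = 30/8 = 15/4

Enumerate A + A = {a + b : a, b ∈ A}. With |A| = 8, there are |A|^2 = 64 ordered sum pairs; collecting distinct values, A + A = {-22, -13, -11, -5, -4, -3, -2, -1, 0, 2, 4, 6, 7, 8, 10, 11, 12, 13, 14, 16, 18, 19, 20, 21, 23, 24, 26, 28, 31, 36}, so |A + A| = 30. Thus K = 30/8 = 15/4. For comparison, the minimum possible |A + A| over all 8-element sets is 2·8 − 1 = 15 (so min K = 15/8), attained only by arithmetic progressions.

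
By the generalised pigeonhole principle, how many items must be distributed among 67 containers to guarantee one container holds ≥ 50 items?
n = (50 − 1)·67 + 1 = 3284

By the generalised pigeonhole principle, to guarantee some box contains ≥ r objects we need more than (r − 1) · k objects total. Threshold: n = (r − 1) · k + 1. With r = 50 and k = 67: n = 49 · 67 + 1 = 3283 + 1 = 3284. For n = 3283 = 49 · 67, we can put exactly 49 objects in every box, avoiding 50 in any single one — so 3284 is tight.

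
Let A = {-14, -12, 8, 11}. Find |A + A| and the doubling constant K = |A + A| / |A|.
K = |A + A| / |A| = 10/4 = 5/2

Enumerate A + A = {a + b : a, b ∈ A}. With |A| = 4, there are |A|^2 = 16 ordered sum pairs; collecting distinct values, A + A = {-28, -26, -24, -6, -4, -3, -1, 16, 19, 22}, so |A + A| = 10. Thus K = 10/4 = 5/2. For comparison, the minimum possible |A + A| over all 4-element sets is 2·4 − 1 = 7 (so min K = 7/4), attained only by arithmetic progressions.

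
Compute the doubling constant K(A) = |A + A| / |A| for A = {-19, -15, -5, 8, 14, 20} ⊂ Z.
K = |A + A| / |A| = 20/6 = 10/3

Enumerate A + A = {a + b : a, b ∈ A}. With |A| = 6, there are |A|^2 = 36 ordered sum pairs; collecting distinct values, A + A = {-38, -34, -30, -24, -20, -11, -10, -7, -5, -1, 1, 3, 5, 9, 15, 16, 22, 28, 34, 40}, so |A + A| = 20. Thus K = 20/6 = 10/3. For comparison, the minimum possible |A + A| over all 6-element sets is 2·6 − 1 = 11 (so min K = 11/6), attained only by arithmetic progressions.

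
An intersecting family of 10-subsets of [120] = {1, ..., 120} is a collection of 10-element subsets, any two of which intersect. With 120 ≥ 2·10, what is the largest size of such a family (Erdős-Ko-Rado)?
max |F| = C(119, 9) = 9672348219898

The Erdős-Ko-Rado theorem states: for n ≥ 2k, an intersecting family of k-subsets of an n-element set has size at most C(n − 1, k − 1), with equality for 'star' families {A ⊆ [n] : |A| = k, i ∈ A} (fix an element i). For n = 120, k = 10: C(119, 9) = 9672348219898.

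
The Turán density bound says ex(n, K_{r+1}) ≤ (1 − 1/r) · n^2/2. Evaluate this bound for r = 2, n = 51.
Turán density bound = (1/2) · 51^2/2 = 2601/4 ≈ 650.25

Turán's theorem: ex(n, K_{r+1}) is achieved by the complete r-partite Turán graph T(n, r) with parts as balanced as possible, and is at most (1 − 1/r) · n^2/2. For r = 2, n = 51: the density bound is (1/2) · 2601/2 = 2601/4 ≈ 650.25. The integer-valued extremum is e(T(51, 2)) = 650, which is strictly less than the density bound 2601/4 since 2 ∤ 51 (the parts of T(51, 2) cannot all be equal).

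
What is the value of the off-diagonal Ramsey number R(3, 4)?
R(3, 4) = 9

Lower bound: an explicit 2-colouring of K_{8} (typically a Paley-type or other structured construction) avoids a red K_3 and a blue K_4, showing R(3, 4) > 8.
Upper bound: the Erdős–Szekeres recurrence R(r, t') ≤ R(r−1, t') + R(r, t'−1) (with the −1 refinement when both summands are even) yields R(3, 4) ≤ 9.
Hence R(3, 4) = 9.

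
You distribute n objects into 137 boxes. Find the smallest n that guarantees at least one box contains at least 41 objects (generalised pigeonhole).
n = (41 − 1)·137 + 1 = 5481

By the generalised pigeonhole principle, to guarantee some box contains ≥ r objects we need more than (r − 1) · k objects total. Threshold: n = (r − 1) · k + 1. With r = 41 and k = 137: n = 40 · 137 + 1 = 5480 + 1 = 5481. For n = 5480 = 40 · 137, we can put exactly 40 objects in every box, avoiding 41 in any single one — so 5481 is tight.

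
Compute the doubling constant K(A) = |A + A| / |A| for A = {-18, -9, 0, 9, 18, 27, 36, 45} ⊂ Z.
K = |A + A| / |A| = 15/8

Enumerate A + A = {a + b : a, b ∈ A}. With |A| = 8, there are |A|^2 = 64 ordered sum pairs; collecting distinct values, A + A = {-36, -27, -18, -9, 0, 9, 18, 27, 36, 45, 54, 63, 72, 81, 90}, so |A + A| = 15. Thus K = 15/8. Here |A + A| = 2|A| − 1 = 15, the minimum possible — so K = 15/8 is minimal, which holds iff A is an arithmetic progression.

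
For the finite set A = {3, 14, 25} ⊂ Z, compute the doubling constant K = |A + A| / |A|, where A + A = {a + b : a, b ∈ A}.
K = |A + A| / |A| = 5/3

Enumerate A + A = {a + b : a, b ∈ A}. With |A| = 3, there are |A|^2 = 9 ordered sum pairs; collecting distinct values, A + A = {6, 17, 28, 39, 50}, so |A + A| = 5. Thus K = 5/3. Here |A + A| = 2|A| − 1 = 5, the minimum possible — so K = 5/3 is minimal, which holds iff A is an arithmetic progression.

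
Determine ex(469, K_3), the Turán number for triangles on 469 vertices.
ex(469, K_3) = ⌊469^2/4⌋ = 54990

Mantel (1907): a triangle-free graph on n vertices has at most ⌊n^2/4⌋ edges, with equality for the complete bipartite graph K_{⌊n/2⌋, ⌈n/2⌉}. For n = 469: ⌊469^2/4⌋ = ⌊219961/4⌋ = 54990. The extremal graph is K_{234, 235}, which has 234·235 = 54990 edges.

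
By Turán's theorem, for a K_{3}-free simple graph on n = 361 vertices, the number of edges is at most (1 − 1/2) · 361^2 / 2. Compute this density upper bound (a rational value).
Turán density bound = (1/2) · 361^2/2 = 130321/4 ≈ 32580.25

Turán's theorem: ex(n, K_{r+1}) is achieved by the complete r-partite Turán graph T(n, r) with parts as balanced as possible, and is at most (1 − 1/r) · n^2/2. For r = 2, n = 361: the density bound is (1/2) · 130321/2 = 130321/4 ≈ 32580.25. The integer-valued extremum is e(T(361, 2)) = 32580, which is strictly less than the density bound 130321/4 since 2 ∤ 361 (the parts of T(361, 2) cannot all be equal).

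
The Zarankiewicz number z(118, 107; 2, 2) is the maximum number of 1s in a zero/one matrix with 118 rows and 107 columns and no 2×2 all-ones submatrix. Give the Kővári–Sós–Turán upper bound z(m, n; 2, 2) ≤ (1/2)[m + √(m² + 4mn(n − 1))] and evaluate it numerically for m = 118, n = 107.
z(118, 107; 2, 2) ≤ (1/2)[118 + √(118² + 4·118·107·106)] = (1/2)[118 + √5367348] = 1217.3769

Kővári–Sós–Turán: let r_1, ..., r_118 be the row sums and z = Σ r_i the total number of 1s. Each pair of columns can share at most one row with both entries 1 (else a 2×2 all-ones block appears), so Σ_i C(r_i, 2) ≤ C(107, 2) = 5671. By convexity Σ_i C(r_i, 2) ≥ 118·C(z/118, 2) = z(z − 118)/(2·118), giving z² − 118z − 118·107·106 ≤ 0 and hence z ≤ (1/2)[118 + √(13924 + 4·1338356)] = (1/2)[118 + √5367348] ≈ (1/2)(118 + 2316.7538) = 1217.3769.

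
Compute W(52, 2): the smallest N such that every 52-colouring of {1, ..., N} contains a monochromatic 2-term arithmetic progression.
W(52, 2) = 52 + 1 = 53

A 2-term AP is any pair of integers, so a monochromatic 2-AP exists iff some colour is used at least twice. With 52 colours, the colouring i ↦ i on {1, ..., 52} uses each colour once, avoiding any monochromatic pair, so W(52, 2) > 52. For {1, ..., 53}, pigeonhole forces two integers of the same colour, which form a monochromatic 2-AP. Hence W(52, 2) = 53.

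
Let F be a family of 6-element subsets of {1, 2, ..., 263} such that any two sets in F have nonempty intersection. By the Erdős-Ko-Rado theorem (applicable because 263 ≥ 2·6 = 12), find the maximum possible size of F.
max |F| = C(262, 5) = 9900414342

Erdős-Ko-Rado (1961): when n ≥ 2k, max |F| = C(n−1, k−1). The bound is attained by the star {A : i ∈ A} for any fixed i ∈ [n]. Here C(263−1, 6−1) = C(262, 5) = 9900414342.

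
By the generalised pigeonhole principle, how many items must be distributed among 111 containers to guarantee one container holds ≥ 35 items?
n = (35 − 1)·111 + 1 = 3775

By the generalised pigeonhole principle, to guarantee some box contains ≥ r objects we need more than (r − 1) · k objects total. Threshold: n = (r − 1) · k + 1. With r = 35 and k = 111: n = 34 · 111 + 1 = 3774 + 1 = 3775. For n = 3774 = 34 · 111, we can put exactly 34 objects in every box, avoiding 35 in any single one — so 3775 is tight.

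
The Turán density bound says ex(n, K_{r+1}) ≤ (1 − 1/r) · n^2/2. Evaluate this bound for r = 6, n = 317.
Turán density bound = (5/6) · 317^2/2 = 502445/12 ≈ 41870.4167

Turán's theorem: ex(n, K_{r+1}) is achieved by the complete r-partite Turán graph T(n, r) with parts as balanced as possible, and is at most (1 − 1/r) · n^2/2. For r = 6, n = 317: the density bound is (5/6) · 100489/2 = 502445/12 ≈ 41870.4167. The integer-valued extremum is e(T(317, 6)) = 41870, which is strictly less than the density bound 502445/12 since 6 ∤ 317 (the parts of T(317, 6) cannot all be equal).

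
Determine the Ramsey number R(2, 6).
R(2, 6) = 6

R(2, k) = k for all k ≥ 2: in a 2-colouring of K_k, either some edge is red (a red K_2) or all edges are blue (a blue K_k). And K_{5} coloured all-blue has no blue K_6, so R(2, 6) > 5. Hence R(2, 6) = 6.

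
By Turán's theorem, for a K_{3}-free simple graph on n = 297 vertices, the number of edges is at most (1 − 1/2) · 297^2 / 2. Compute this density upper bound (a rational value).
Turán density bound = (1/2) · 297^2/2 = 88209/4 ≈ 22052.25

Turán's theorem: ex(n, K_{r+1}) is achieved by the complete r-partite Turán graph T(n, r) with parts as balanced as possible, and is at most (1 − 1/r) · n^2/2. For r = 2, n = 297: the density bound is (1/2) · 88209/2 = 88209/4 ≈ 22052.25. The integer-valued extremum is e(T(297, 2)) = 22052, which is strictly less than the density bound 88209/4 since 2 ∤ 297 (the parts of T(297, 2) cannot all be equal).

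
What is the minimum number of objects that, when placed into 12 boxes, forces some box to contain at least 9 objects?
n = (9 − 1)·12 + 1 = 97

By the generalised pigeonhole principle, to guarantee some box contains ≥ r objects we need more than (r − 1) · k objects total. Threshold: n = (r − 1) · k + 1. With r = 9 and k = 12: n = 8 · 12 + 1 = 96 + 1 = 97. For n = 96 = 8 · 12, we can put exactly 8 objects in every box, avoiding 9 in any single one — so 97 is tight.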